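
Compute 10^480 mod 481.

10^1 ≡ 10 (mod 481)
10^2 ≡ 10^2 = 100 ≡ 100 (mod 481)
10^4 ≡ 100^2 = 10000 ≡ 380 (mod 481)
10^8 ≡ 380^2 = 144400 ≡ 100 (mod 481)
10^16 ≡ 100^2 = 10000 ≡ 380 (mod 481)
10^32 ≡ 380^2 = 144400 ≡ 100 (mod 481)
10^64 ≡ 100^2 = 10000 ≡ 380 (mod 481)
10^128 ≡ 380^2 = 144400 ≡ 100 (mod 481)
10^256 ≡ 100^2 = 10000 ≡ 380 (mod 481)
480 = 256 + 128 + 64 + 32 in binary powers of 2.
So 10^480 ≡ 380 · 100 · 380 · 100 ≡ 1 (mod 481).
Since the result is 1, base 10 gives no evidence that 481 is composite.

1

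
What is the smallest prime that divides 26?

26 is even: 2 divides it.

2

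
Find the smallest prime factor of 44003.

44003 is odd.
Digit sum 11, not divisible by 3.
Ends in 3: not divisible by 5.
7: 44003 = 7·6286 + 1
11: 44003 = 11·4000 + 3
13: 44003 = 13·3384 + 11
17: 44003 = 17·2588 + 7
19: 44003 = 19·2315 + 18
23: 44003 = 23·1913 + 4
29: 44003 = 29·1517 + 10
31: 44003 = 31·1419 + 14
37: 44003 = 37·1189 + 10
41: 44003 = 41·1073 + 10
43: 44003 = 43·1023 + 14
47: 44003 = 47·936 + 11
53: 44003 = 53·830 + 13
59: 44003 = 59·745 + 48
61: 44003 = 61·721 + 22
67: 44003 = 67·656 + 51
71: 44003 = 71·619 + 54
73: 44003 = 73·602 + 57
79: 44003 = 79·557

79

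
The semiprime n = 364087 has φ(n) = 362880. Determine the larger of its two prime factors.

631

φ(n) = (p−1)(q−1) = n − (p+q) + 1, so p + q = 364087 − 362880 + 1 = 1208.
p and q are the roots of t² − 1208t + 364087 = 0.
Discriminant: 1208² − 4·364087 = 1459264 − 1456348 = 2916; √2916 = 54.
q = (1208 − 54)/2 = 577, p = (1208 + 54)/2 = 631.
Check: 577 · 631 = 364087.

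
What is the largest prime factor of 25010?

25010 = 2 · 12505
12505 = 5 · 2501
2501 = 41 · 61
61 is prime.
So 25010 = 2 · 5 · 41 · 61; the largest prime factor is 61.

61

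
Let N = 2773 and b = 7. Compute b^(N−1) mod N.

1521

7^1 ≡ 7 (mod 2773)
7^2 ≡ 7^2 = 49 ≡ 49 (mod 2773)
7^4 ≡ 49^2 = 2401 ≡ 2401 (mod 2773)
7^8 ≡ 2401^2 = 5764801 ≡ 2507 (mod 2773)
7^16 ≡ 2507^2 = 6285049 ≡ 1431 (mod 2773)
7^32 ≡ 1431^2 = 2047761 ≡ 1287 (mod 2773)
7^64 ≡ 1287^2 = 1656369 ≡ 888 (mod 2773)
7^128 ≡ 888^2 = 788544 ≡ 1012 (mod 2773)
7^256 ≡ 1012^2 = 1024144 ≡ 907 (mod 2773)
7^512 ≡ 907^2 = 822649 ≡ 1841 (mod 2773)
7^1024 ≡ 1841^2 = 3389281 ≡ 675 (mod 2773)
7^2048 ≡ 675^2 = 455625 ≡ 853 (mod 2773)
2772 = 2048 + 512 + 128 + 64 + 16 + 4 in binary powers of 2.
So 7^2772 ≡ 853 · 1841 · 1012 · 888 · 1431 · 2401 ≡ 1521 (mod 2773).
Since 1521 ≠ 1, base 7 is a Fermat witness: 2773 is composite.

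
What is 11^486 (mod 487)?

11^1 ≡ 11 (mod 487)
11^2 ≡ 11^2 = 121 ≡ 121 (mod 487)
11^4 ≡ 121^2 = 14641 ≡ 31 (mod 487)
11^8 ≡ 31^2 = 961 ≡ 474 (mod 487)
11^16 ≡ 474^2 = 224676 ≡ 169 (mod 487)
11^32 ≡ 169^2 = 28561 ≡ 315 (mod 487)
11^64 ≡ 315^2 = 99225 ≡ 364 (mod 487)
11^128 ≡ 364^2 = 132496 ≡ 32 (mod 487)
11^256 ≡ 32^2 = 1024 ≡ 50 (mod 487)
486 = 256 + 128 + 64 + 32 + 4 + 2 in binary powers of 2.
So 11^486 ≡ 50 · 32 · 364 · 315 · 31 · 121 ≡ 1 (mod 487).
Since the result is 1, base 11 gives no evidence that 487 is composite.

1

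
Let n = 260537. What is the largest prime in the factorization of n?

83

260537 = 43 · 6059
6059 = 73 · 83
83 is prime.
So 260537 = 43 · 73 · 83; the largest prime factor is 83.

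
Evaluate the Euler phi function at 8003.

7800

Factor: 8003 = 53 · 151.
φ(8003) = (53−1) · (151−1) = 52 · 150 = 7800.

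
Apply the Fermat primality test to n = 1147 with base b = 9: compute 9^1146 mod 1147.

9^1 ≡ 9 (mod 1147)
9^2 ≡ 9^2 = 81 ≡ 81 (mod 1147)
9^4 ≡ 81^2 = 6561 ≡ 826 (mod 1147)
9^8 ≡ 826^2 = 682276 ≡ 958 (mod 1147)
9^16 ≡ 958^2 = 917764 ≡ 164 (mod 1147)
9^32 ≡ 164^2 = 26896 ≡ 515 (mod 1147)
9^64 ≡ 515^2 = 265225 ≡ 268 (mod 1147)
9^128 ≡ 268^2 = 71824 ≡ 710 (mod 1147)
9^256 ≡ 710^2 = 504100 ≡ 567 (mod 1147)
9^512 ≡ 567^2 = 321489 ≡ 329 (mod 1147)
9^1024 ≡ 329^2 = 108241 ≡ 423 (mod 1147)
1146 = 1024 + 64 + 32 + 16 + 8 + 2 in binary powers of 2.
So 9^1146 ≡ 423 · 268 · 515 · 164 · 958 · 81 ≡ 1062 (mod 1147).
Since 1062 ≠ 1, base 9 is a Fermat witness: 1147 is composite.

1062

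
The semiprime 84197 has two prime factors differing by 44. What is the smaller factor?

269

Since p = q + 44, we have 84197 = q(q + 44), so q² + 44q − 84197 = 0.
Discriminant: 44² + 4·84197 = 1936 + 336788 = 338724; √338724 = 582.
q = (−44 + 582)/2 = 269, and p = q + 44 = 313.
Check: 269 · 313 = 84197.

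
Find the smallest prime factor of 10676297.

79

10676297 is odd.
Digit sum 38, not divisible by 3.
Ends in 7: not divisible by 5.
7: 10676297 = 7·1525185 + 2
11: 10676297 = 11·970572 + 5
13: 10676297 = 13·821253 + 8
17: 10676297 = 17·628017 + 8
19: 10676297 = 19·561910 + 7
23: 10676297 = 23·464186 + 19
29: 10676297 = 29·368148 + 5
31: 10676297 = 31·344396 + 21
37: 10676297 = 37·288548 + 21
41: 10676297 = 41·260397 + 20
43: 10676297 = 43·248285 + 42
47: 10676297 = 47·227155 + 12
53: 10676297 = 53·201439 + 30
59: 10676297 = 59·180954 + 11
61: 10676297 = 61·175021 + 16
67: 10676297 = 67·159347 + 48
71: 10676297 = 71·150370 + 27
73: 10676297 = 73·146250 + 47
79: 10676297 = 79·135143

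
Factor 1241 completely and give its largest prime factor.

73

1241 = 17 · 73
73 is prime.
So 1241 = 17 · 73; the largest prime factor is 73.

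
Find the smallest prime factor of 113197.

7

113197 is odd.
Digit sum 22, not divisible by 3.
Ends in 7: not divisible by 5.
7: 113197 = 7·16171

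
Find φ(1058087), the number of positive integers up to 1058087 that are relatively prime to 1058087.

1019200

Factor: 1058087 = 41 · 131 · 197.
φ(1058087) = (41−1) · (131−1) · (197−1) = 40 · 130 · 196 = 1019200.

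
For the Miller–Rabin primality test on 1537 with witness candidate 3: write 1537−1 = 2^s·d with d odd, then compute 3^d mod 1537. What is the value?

1537 − 1 = 1536 = 2^9 · 3, so d = 3.
3^1 ≡ 3 (mod 1537)
3^2 ≡ 3^2 = 9 ≡ 9 (mod 1537)
3 = 2 + 1 in binary powers of 2.
So 3^3 ≡ 9 · 3 ≡ 27 (mod 1537).
Squaring chain: 27 → 729 → 1176 → 1213 → 460 → 1031 → 894 → 1533 → 16; never reaches −1, so base 3 is a Miller–Rabin witness that 1537 is composite.

27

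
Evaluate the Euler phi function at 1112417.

1076400

Factor: 1112417 = 53 · 139 · 151.
φ(1112417) = (53−1) · (139−1) · (151−1) = 52 · 138 · 150 = 1076400.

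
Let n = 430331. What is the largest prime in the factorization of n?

430331 = 11 · 39121
39121 = 19 · 2059
2059 = 29 · 71
71 is prime.
So 430331 = 11 · 19 · 29 · 71; the largest prime factor is 71.

71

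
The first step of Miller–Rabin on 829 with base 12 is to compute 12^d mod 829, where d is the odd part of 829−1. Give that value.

829 − 1 = 828 = 2^2 · 207, so d = 207.
12^1 ≡ 12 (mod 829)
12^2 ≡ 12^2 = 144 ≡ 144 (mod 829)
12^4 ≡ 144^2 = 20736 ≡ 11 (mod 829)
12^8 ≡ 11^2 = 121 ≡ 121 (mod 829)
12^16 ≡ 121^2 = 14641 ≡ 548 (mod 829)
12^32 ≡ 548^2 = 300304 ≡ 206 (mod 829)
12^64 ≡ 206^2 = 42436 ≡ 157 (mod 829)
12^128 ≡ 157^2 = 24649 ≡ 608 (mod 829)
207 = 128 + 64 + 8 + 4 + 2 + 1 in binary powers of 2.
So 12^207 ≡ 608 · 157 · 121 · 11 · 144 · 12 ≡ 828 (mod 829).
Since 12^d ≡ 828 (mod 829), base 12 does not prove 829 composite.

828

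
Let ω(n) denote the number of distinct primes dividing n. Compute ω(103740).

103740 = 2^2 · 25935
25935 = 3 · 8645
8645 = 5 · 1729
1729 = 7 · 247
247 = 13 · 19
103740 = 2^2 · 3 · 5 · 7 · 13 · 19, which has 6 distinct prime factors.

6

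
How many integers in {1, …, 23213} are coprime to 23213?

22908

Factor: 23213 = 139 · 167.
φ(23213) = (139−1) · (167−1) = 138 · 166 = 22908.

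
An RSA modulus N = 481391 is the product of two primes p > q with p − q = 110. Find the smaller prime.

Since p = q + 110, we have 481391 = q(q + 110), so q² + 110q − 481391 = 0.
Discriminant: 110² + 4·481391 = 12100 + 1925564 = 1937664; √1937664 = 1392.
q = (−110 + 1392)/2 = 641, and p = q + 110 = 751.
Check: 641 · 751 = 481391.

641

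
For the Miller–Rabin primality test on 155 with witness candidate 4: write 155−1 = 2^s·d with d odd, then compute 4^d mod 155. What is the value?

155 − 1 = 154 = 2^1 · 77, so d = 77.
4^1 ≡ 4 (mod 155)
4^2 ≡ 4^2 = 16 ≡ 16 (mod 155)
4^4 ≡ 16^2 = 256 ≡ 101 (mod 155)
4^8 ≡ 101^2 = 10201 ≡ 126 (mod 155)
4^16 ≡ 126^2 = 15876 ≡ 66 (mod 155)
4^32 ≡ 66^2 = 4356 ≡ 16 (mod 155)
4^64 ≡ 16^2 = 256 ≡ 101 (mod 155)
77 = 64 + 8 + 4 + 1 in binary powers of 2.
So 4^77 ≡ 101 · 126 · 101 · 4 ≡ 109 (mod 155).
Squaring chain: 109; never reaches −1, so base 4 is a Miller–Rabin witness that 155 is composite.

109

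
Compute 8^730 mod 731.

8^1 ≡ 8 (mod 731)
8^2 ≡ 8^2 = 64 ≡ 64 (mod 731)
8^4 ≡ 64^2 = 4096 ≡ 441 (mod 731)
8^8 ≡ 441^2 = 194481 ≡ 35 (mod 731)
8^16 ≡ 35^2 = 1225 ≡ 494 (mod 731)
8^32 ≡ 494^2 = 244036 ≡ 613 (mod 731)
8^64 ≡ 613^2 = 375769 ≡ 35 (mod 731)
8^128 ≡ 35^2 = 1225 ≡ 494 (mod 731)
8^256 ≡ 494^2 = 244036 ≡ 613 (mod 731)
8^512 ≡ 613^2 = 375769 ≡ 35 (mod 731)
730 = 512 + 128 + 64 + 16 + 8 + 2 in binary powers of 2.
So 8^730 ≡ 35 · 494 · 35 · 494 · 35 · 64 ≡ 64 (mod 731).
Since 64 ≠ 1, base 8 is a Fermat witness: 731 is composite.

64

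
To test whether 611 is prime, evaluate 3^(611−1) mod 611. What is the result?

3^1 ≡ 3 (mod 611)
3^2 ≡ 3^2 = 9 ≡ 9 (mod 611)
3^4 ≡ 9^2 = 81 ≡ 81 (mod 611)
3^8 ≡ 81^2 = 6561 ≡ 451 (mod 611)
3^16 ≡ 451^2 = 203401 ≡ 549 (mod 611)
3^32 ≡ 549^2 = 301401 ≡ 178 (mod 611)
3^64 ≡ 178^2 = 31684 ≡ 523 (mod 611)
3^128 ≡ 523^2 = 273529 ≡ 412 (mod 611)
3^256 ≡ 412^2 = 169744 ≡ 497 (mod 611)
3^512 ≡ 497^2 = 247009 ≡ 165 (mod 611)
610 = 512 + 64 + 32 + 2 in binary powers of 2.
So 3^610 ≡ 165 · 523 · 178 · 9 ≡ 341 (mod 611).
Since 341 ≠ 1, base 3 is a Fermat witness: 611 is composite.

341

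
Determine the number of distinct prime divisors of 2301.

2301 = 3 · 767
767 = 13 · 59
2301 = 3 · 13 · 59, which has 3 distinct prime factors.

3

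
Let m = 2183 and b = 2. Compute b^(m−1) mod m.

1760

2^1 ≡ 2 (mod 2183)
2^2 ≡ 2^2 = 4 ≡ 4 (mod 2183)
2^4 ≡ 4^2 = 16 ≡ 16 (mod 2183)
2^8 ≡ 16^2 = 256 ≡ 256 (mod 2183)
2^16 ≡ 256^2 = 65536 ≡ 46 (mod 2183)
2^32 ≡ 46^2 = 2116 ≡ 2116 (mod 2183)
2^64 ≡ 2116^2 = 4477456 ≡ 123 (mod 2183)
2^128 ≡ 123^2 = 15129 ≡ 2031 (mod 2183)
2^256 ≡ 2031^2 = 4124961 ≡ 1274 (mod 2183)
2^512 ≡ 1274^2 = 1623076 ≡ 1107 (mod 2183)
2^1024 ≡ 1107^2 = 1225449 ≡ 786 (mod 2183)
2^2048 ≡ 786^2 = 617796 ≡ 7 (mod 2183)
2182 = 2048 + 128 + 4 + 2 in binary powers of 2.
So 2^2182 ≡ 7 · 2031 · 16 · 4 ≡ 1760 (mod 2183).
Since 1760 ≠ 1, base 2 is a Fermat witness: 2183 is composite.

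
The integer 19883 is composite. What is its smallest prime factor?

19883 is odd.
Digit sum 29, not divisible by 3.
Ends in 3: not divisible by 5.
7: 19883 = 7·2840 + 3
11: 19883 = 11·1807 + 6
13: 19883 = 13·1529 + 6
17: 19883 = 17·1169 + 10
19: 19883 = 19·1046 + 9
23: 19883 = 23·864 + 11
29: 19883 = 29·685 + 18
31: 19883 = 31·641 + 12
37: 19883 = 37·537 + 14
41: 19883 = 41·484 + 39
43: 19883 = 43·462 + 17
47: 19883 = 47·423 + 2
53: 19883 = 53·375 + 8
59: 19883 = 59·337

59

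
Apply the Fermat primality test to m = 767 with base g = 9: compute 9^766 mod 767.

607

9^1 ≡ 9 (mod 767)
9^2 ≡ 9^2 = 81 ≡ 81 (mod 767)
9^4 ≡ 81^2 = 6561 ≡ 425 (mod 767)
9^8 ≡ 425^2 = 180625 ≡ 380 (mod 767)
9^16 ≡ 380^2 = 144400 ≡ 204 (mod 767)
9^32 ≡ 204^2 = 41616 ≡ 198 (mod 767)
9^64 ≡ 198^2 = 39204 ≡ 87 (mod 767)
9^128 ≡ 87^2 = 7569 ≡ 666 (mod 767)
9^256 ≡ 666^2 = 443556 ≡ 230 (mod 767)
9^512 ≡ 230^2 = 52900 ≡ 744 (mod 767)
766 = 512 + 128 + 64 + 32 + 16 + 8 + 4 + 2 in binary powers of 2.
So 9^766 ≡ 744 · 666 · 87 · 198 · 204 · 380 · 425 · 81 ≡ 607 (mod 767).
Since 607 ≠ 1, base 9 is a Fermat witness: 767 is composite.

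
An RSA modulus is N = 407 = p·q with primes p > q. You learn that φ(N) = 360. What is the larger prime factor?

37

φ(n) = (p−1)(q−1) = n − (p+q) + 1, so p + q = 407 − 360 + 1 = 48.
p and q are the roots of t² − 48t + 407 = 0.
Discriminant: 48² − 4·407 = 2304 − 1628 = 676; √676 = 26.
q = (48 − 26)/2 = 11, p = (48 + 26)/2 = 37.
Check: 11 · 37 = 407.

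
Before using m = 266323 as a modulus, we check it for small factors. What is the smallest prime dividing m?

266323 is odd.
Digit sum 22, not divisible by 3.
Ends in 3: not divisible by 5.
7: 266323 = 7·38046 + 1
11: 266323 = 11·24211 + 2
13: 266323 = 13·20486 + 5
17: 266323 = 17·15666 + 1
19: 266323 = 19·14017

19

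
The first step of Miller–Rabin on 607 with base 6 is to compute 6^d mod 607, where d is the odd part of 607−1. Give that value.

607 − 1 = 606 = 2^1 · 303, so d = 303.
6^1 ≡ 6 (mod 607)
6^2 ≡ 6^2 = 36 ≡ 36 (mod 607)
6^4 ≡ 36^2 = 1296 ≡ 82 (mod 607)
6^8 ≡ 82^2 = 6724 ≡ 47 (mod 607)
6^16 ≡ 47^2 = 2209 ≡ 388 (mod 607)
6^32 ≡ 388^2 = 150544 ≡ 8 (mod 607)
6^64 ≡ 8^2 = 64 ≡ 64 (mod 607)
6^128 ≡ 64^2 = 4096 ≡ 454 (mod 607)
6^256 ≡ 454^2 = 206116 ≡ 343 (mod 607)
303 = 256 + 32 + 8 + 4 + 2 + 1 in binary powers of 2.
So 6^303 ≡ 343 · 8 · 47 · 82 · 36 · 6 ≡ 606 (mod 607).
Since 6^d ≡ 606 (mod 607), base 6 does not prove 607 composite.

606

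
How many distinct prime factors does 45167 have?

45167 = 31^2 · 47
45167 = 31^2 · 47, which has 2 distinct prime factors.

2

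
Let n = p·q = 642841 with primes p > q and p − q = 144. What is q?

Since p = q + 144, we have 642841 = q(q + 144), so q² + 144q − 642841 = 0.
Discriminant: 144² + 4·642841 = 20736 + 2571364 = 2592100; √2592100 = 1610.
q = (−144 + 1610)/2 = 733, and p = q + 144 = 877.
Check: 733 · 877 = 642841.

733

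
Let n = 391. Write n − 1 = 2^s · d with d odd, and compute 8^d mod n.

257

391 − 1 = 390 = 2^1 · 195, so d = 195.
8^1 ≡ 8 (mod 391)
8^2 ≡ 8^2 = 64 ≡ 64 (mod 391)
8^4 ≡ 64^2 = 4096 ≡ 186 (mod 391)
8^8 ≡ 186^2 = 34596 ≡ 188 (mod 391)
8^16 ≡ 188^2 = 35344 ≡ 154 (mod 391)
8^32 ≡ 154^2 = 23716 ≡ 256 (mod 391)
8^64 ≡ 256^2 = 65536 ≡ 239 (mod 391)
8^128 ≡ 239^2 = 57121 ≡ 35 (mod 391)
195 = 128 + 64 + 2 + 1 in binary powers of 2.
So 8^195 ≡ 35 · 239 · 64 · 8 ≡ 257 (mod 391).
Squaring chain: 257; never reaches −1, so base 8 is a Miller–Rabin witness that 391 is composite.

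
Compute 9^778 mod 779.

614

9^1 ≡ 9 (mod 779)
9^2 ≡ 9^2 = 81 ≡ 81 (mod 779)
9^4 ≡ 81^2 = 6561 ≡ 329 (mod 779)
9^8 ≡ 329^2 = 108241 ≡ 739 (mod 779)
9^16 ≡ 739^2 = 546121 ≡ 42 (mod 779)
9^32 ≡ 42^2 = 1764 ≡ 206 (mod 779)
9^64 ≡ 206^2 = 42436 ≡ 370 (mod 779)
9^128 ≡ 370^2 = 136900 ≡ 575 (mod 779)
9^256 ≡ 575^2 = 330625 ≡ 329 (mod 779)
9^512 ≡ 329^2 = 108241 ≡ 739 (mod 779)
778 = 512 + 256 + 8 + 2 in binary powers of 2.
So 9^778 ≡ 739 · 329 · 739 · 81 ≡ 614 (mod 779).
Since 614 ≠ 1, base 9 is a Fermat witness: 779 is composite.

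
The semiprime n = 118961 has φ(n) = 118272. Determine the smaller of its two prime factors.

φ(n) = (p−1)(q−1) = n − (p+q) + 1, so p + q = 118961 − 118272 + 1 = 690.
p and q are the roots of t² − 690t + 118961 = 0.
Discriminant: 690² − 4·118961 = 476100 − 475844 = 256; √256 = 16.
q = (690 − 16)/2 = 337, p = (690 + 16)/2 = 353.
Check: 337 · 353 = 118961.

337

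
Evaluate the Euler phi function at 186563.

169344

Factor: 186563 = 13 · 113 · 127.
φ(186563) = (13−1) · (113−1) · (127−1) = 12 · 112 · 126 = 169344.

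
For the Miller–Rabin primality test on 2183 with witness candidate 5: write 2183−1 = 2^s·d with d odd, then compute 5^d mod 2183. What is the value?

298

2183 − 1 = 2182 = 2^1 · 1091, so d = 1091.
5^1 ≡ 5 (mod 2183)
5^2 ≡ 5^2 = 25 ≡ 25 (mod 2183)
5^4 ≡ 25^2 = 625 ≡ 625 (mod 2183)
5^8 ≡ 625^2 = 390625 ≡ 2051 (mod 2183)
5^16 ≡ 2051^2 = 4206601 ≡ 2143 (mod 2183)
5^32 ≡ 2143^2 = 4592449 ≡ 1600 (mod 2183)
5^64 ≡ 1600^2 = 2560000 ≡ 1524 (mod 2183)
5^128 ≡ 1524^2 = 2322576 ≡ 2047 (mod 2183)
5^256 ≡ 2047^2 = 4190209 ≡ 1032 (mod 2183)
5^512 ≡ 1032^2 = 1065024 ≡ 1903 (mod 2183)
5^1024 ≡ 1903^2 = 3621409 ≡ 1995 (mod 2183)
1091 = 1024 + 64 + 2 + 1 in binary powers of 2.
So 5^1091 ≡ 1995 · 1524 · 25 · 5 ≡ 298 (mod 2183).
Squaring chain: 298; never reaches −1, so base 5 is a Miller–Rabin witness that 2183 is composite.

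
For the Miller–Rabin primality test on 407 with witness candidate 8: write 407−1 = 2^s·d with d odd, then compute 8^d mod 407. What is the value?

407 − 1 = 406 = 2^1 · 203, so d = 203.
8^1 ≡ 8 (mod 407)
8^2 ≡ 8^2 = 64 ≡ 64 (mod 407)
8^4 ≡ 64^2 = 4096 ≡ 26 (mod 407)
8^8 ≡ 26^2 = 676 ≡ 269 (mod 407)
8^16 ≡ 269^2 = 72361 ≡ 322 (mod 407)
8^32 ≡ 322^2 = 103684 ≡ 306 (mod 407)
8^64 ≡ 306^2 = 93636 ≡ 26 (mod 407)
8^128 ≡ 26^2 = 676 ≡ 269 (mod 407)
203 = 128 + 64 + 8 + 2 + 1 in binary powers of 2.
So 8^203 ≡ 269 · 26 · 269 · 64 · 8 ≡ 347 (mod 407).
Squaring chain: 347; never reaches −1, so base 8 is a Miller–Rabin witness that 407 is composite.

347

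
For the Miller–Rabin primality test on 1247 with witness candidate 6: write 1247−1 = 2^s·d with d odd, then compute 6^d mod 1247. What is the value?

1247 − 1 = 1246 = 2^1 · 623, so d = 623.
6^1 ≡ 6 (mod 1247)
6^2 ≡ 6^2 = 36 ≡ 36 (mod 1247)
6^4 ≡ 36^2 = 1296 ≡ 49 (mod 1247)
6^8 ≡ 49^2 = 2401 ≡ 1154 (mod 1247)
6^16 ≡ 1154^2 = 1331716 ≡ 1167 (mod 1247)
6^32 ≡ 1167^2 = 1361889 ≡ 165 (mod 1247)
6^64 ≡ 165^2 = 27225 ≡ 1038 (mod 1247)
6^128 ≡ 1038^2 = 1077444 ≡ 36 (mod 1247)
6^256 ≡ 36^2 = 1296 ≡ 49 (mod 1247)
6^512 ≡ 49^2 = 2401 ≡ 1154 (mod 1247)
623 = 512 + 64 + 32 + 8 + 4 + 2 + 1 in binary powers of 2.
So 6^623 ≡ 1154 · 1038 · 165 · 1154 · 49 · 36 · 6 ≡ 724 (mod 1247).
Squaring chain: 724; never reaches −1, so base 6 is a Miller–Rabin witness that 1247 is composite.

724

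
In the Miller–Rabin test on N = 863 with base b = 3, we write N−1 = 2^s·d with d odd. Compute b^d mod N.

1

863 − 1 = 862 = 2^1 · 431, so d = 431.
3^1 ≡ 3 (mod 863)
3^2 ≡ 3^2 = 9 ≡ 9 (mod 863)
3^4 ≡ 9^2 = 81 ≡ 81 (mod 863)
3^8 ≡ 81^2 = 6561 ≡ 520 (mod 863)
3^16 ≡ 520^2 = 270400 ≡ 281 (mod 863)
3^32 ≡ 281^2 = 78961 ≡ 428 (mod 863)
3^64 ≡ 428^2 = 183184 ≡ 228 (mod 863)
3^128 ≡ 228^2 = 51984 ≡ 204 (mod 863)
3^256 ≡ 204^2 = 41616 ≡ 192 (mod 863)
431 = 256 + 128 + 32 + 8 + 4 + 2 + 1 in binary powers of 2.
So 3^431 ≡ 192 · 204 · 428 · 520 · 81 · 9 · 3 ≡ 1 (mod 863).
Since 3^d ≡ 1 (mod 863), base 3 does not prove 863 composite.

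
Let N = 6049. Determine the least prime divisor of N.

6049 is odd.
Digit sum 19, not divisible by 3.
Ends in 9: not divisible by 5.
7: 6049 = 7·864 + 1
11: 6049 = 11·549 + 10
13: 6049 = 13·465 + 4
17: 6049 = 17·355 + 14
19: 6049 = 19·318 + 7
23: 6049 = 23·263

23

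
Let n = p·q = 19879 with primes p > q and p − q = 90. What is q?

103

Since p = q + 90, we have 19879 = q(q + 90), so q² + 90q − 19879 = 0.
Discriminant: 90² + 4·19879 = 8100 + 79516 = 87616; √87616 = 296.
q = (−90 + 296)/2 = 103, and p = q + 90 = 193.
Check: 103 · 193 = 19879.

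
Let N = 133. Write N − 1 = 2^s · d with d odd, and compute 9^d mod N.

106

133 − 1 = 132 = 2^2 · 33, so d = 33.
9^1 ≡ 9 (mod 133)
9^2 ≡ 9^2 = 81 ≡ 81 (mod 133)
9^4 ≡ 81^2 = 6561 ≡ 44 (mod 133)
9^8 ≡ 44^2 = 1936 ≡ 74 (mod 133)
9^16 ≡ 74^2 = 5476 ≡ 23 (mod 133)
9^32 ≡ 23^2 = 529 ≡ 130 (mod 133)
33 = 32 + 1 in binary powers of 2.
So 9^33 ≡ 130 · 9 ≡ 106 (mod 133).
Squaring chain: 106 → 64; never reaches −1, so base 9 is a Miller–Rabin witness that 133 is composite.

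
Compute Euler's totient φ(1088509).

Factor: 1088509 = 41 · 139 · 191.
φ(1088509) = (41−1) · (139−1) · (191−1) = 40 · 138 · 190 = 1048800.

1048800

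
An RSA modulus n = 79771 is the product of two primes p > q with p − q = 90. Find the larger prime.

331

Since p = q + 90, we have 79771 = q(q + 90), so q² + 90q − 79771 = 0.
Discriminant: 90² + 4·79771 = 8100 + 319084 = 327184; √327184 = 572.
q = (−90 + 572)/2 = 241, and p = q + 90 = 331.
Check: 241 · 331 = 79771.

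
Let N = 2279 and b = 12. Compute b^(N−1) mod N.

12^1 ≡ 12 (mod 2279)
12^2 ≡ 12^2 = 144 ≡ 144 (mod 2279)
12^4 ≡ 144^2 = 20736 ≡ 225 (mod 2279)
12^8 ≡ 225^2 = 50625 ≡ 487 (mod 2279)
12^16 ≡ 487^2 = 237169 ≡ 153 (mod 2279)
12^32 ≡ 153^2 = 23409 ≡ 619 (mod 2279)
12^64 ≡ 619^2 = 383161 ≡ 289 (mod 2279)
12^128 ≡ 289^2 = 83521 ≡ 1477 (mod 2279)
12^256 ≡ 1477^2 = 2181529 ≡ 526 (mod 2279)
12^512 ≡ 526^2 = 276676 ≡ 917 (mod 2279)
12^1024 ≡ 917^2 = 840889 ≡ 2217 (mod 2279)
12^2048 ≡ 2217^2 = 4915089 ≡ 1565 (mod 2279)
2278 = 2048 + 128 + 64 + 32 + 4 + 2 in binary powers of 2.
So 12^2278 ≡ 1565 · 1477 · 289 · 619 · 225 · 144 ≡ 1543 (mod 2279).
Since 1543 ≠ 1, base 12 is a Fermat witness: 2279 is composite.

1543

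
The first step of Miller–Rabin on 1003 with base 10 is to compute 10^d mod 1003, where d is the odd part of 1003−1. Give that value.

516

1003 − 1 = 1002 = 2^1 · 501, so d = 501.
10^1 ≡ 10 (mod 1003)
10^2 ≡ 10^2 = 100 ≡ 100 (mod 1003)
10^4 ≡ 100^2 = 10000 ≡ 973 (mod 1003)
10^8 ≡ 973^2 = 946729 ≡ 900 (mod 1003)
10^16 ≡ 900^2 = 810000 ≡ 579 (mod 1003)
10^32 ≡ 579^2 = 335241 ≡ 239 (mod 1003)
10^64 ≡ 239^2 = 57121 ≡ 953 (mod 1003)
10^128 ≡ 953^2 = 908209 ≡ 494 (mod 1003)
10^256 ≡ 494^2 = 244036 ≡ 307 (mod 1003)
501 = 256 + 128 + 64 + 32 + 16 + 4 + 1 in binary powers of 2.
So 10^501 ≡ 307 · 494 · 953 · 239 · 579 · 973 · 10 ≡ 516 (mod 1003).
Squaring chain: 516; never reaches −1, so base 10 is a Miller–Rabin witness that 1003 is composite.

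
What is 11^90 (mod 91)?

64

11^1 ≡ 11 (mod 91)
11^2 ≡ 11^2 = 121 ≡ 30 (mod 91)
11^4 ≡ 30^2 = 900 ≡ 81 (mod 91)
11^8 ≡ 81^2 = 6561 ≡ 9 (mod 91)
11^16 ≡ 9^2 = 81 ≡ 81 (mod 91)
11^32 ≡ 81^2 = 6561 ≡ 9 (mod 91)
11^64 ≡ 9^2 = 81 ≡ 81 (mod 91)
90 = 64 + 16 + 8 + 2 in binary powers of 2.
So 11^90 ≡ 81 · 81 · 9 · 30 ≡ 64 (mod 91).
Since 64 ≠ 1, base 11 is a Fermat witness: 91 is composite.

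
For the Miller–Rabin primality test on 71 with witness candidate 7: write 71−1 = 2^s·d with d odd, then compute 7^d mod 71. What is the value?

70

71 − 1 = 70 = 2^1 · 35, so d = 35.
7^1 ≡ 7 (mod 71)
7^2 ≡ 7^2 = 49 ≡ 49 (mod 71)
7^4 ≡ 49^2 = 2401 ≡ 58 (mod 71)
7^8 ≡ 58^2 = 3364 ≡ 27 (mod 71)
7^16 ≡ 27^2 = 729 ≡ 19 (mod 71)
7^32 ≡ 19^2 = 361 ≡ 6 (mod 71)
35 = 32 + 2 + 1 in binary powers of 2.
So 7^35 ≡ 6 · 49 · 7 ≡ 70 (mod 71).
Since 7^d ≡ 70 (mod 71), base 7 does not prove 71 composite.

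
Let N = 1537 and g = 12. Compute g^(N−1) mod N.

1393

12^1 ≡ 12 (mod 1537)
12^2 ≡ 12^2 = 144 ≡ 144 (mod 1537)
12^4 ≡ 144^2 = 20736 ≡ 755 (mod 1537)
12^8 ≡ 755^2 = 570025 ≡ 1335 (mod 1537)
12^16 ≡ 1335^2 = 1782225 ≡ 842 (mod 1537)
12^32 ≡ 842^2 = 708964 ≡ 407 (mod 1537)
12^64 ≡ 407^2 = 165649 ≡ 1190 (mod 1537)
12^128 ≡ 1190^2 = 1416100 ≡ 523 (mod 1537)
12^256 ≡ 523^2 = 273529 ≡ 1480 (mod 1537)
12^512 ≡ 1480^2 = 2190400 ≡ 175 (mod 1537)
12^1024 ≡ 175^2 = 30625 ≡ 1422 (mod 1537)
1536 = 1024 + 512 in binary powers of 2.
So 12^1536 ≡ 1422 · 175 ≡ 1393 (mod 1537).
Since 1393 ≠ 1, base 12 is a Fermat witness: 1537 is composite.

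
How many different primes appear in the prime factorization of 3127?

2

3127 = 53 · 59
3127 = 53 · 59, which has 2 distinct prime factors.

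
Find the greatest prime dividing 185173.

185173 = 23 · 8051
8051 = 83 · 97
97 is prime.
So 185173 = 23 · 83 · 97; the largest prime factor is 97.

97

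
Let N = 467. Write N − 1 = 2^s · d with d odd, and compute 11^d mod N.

467 − 1 = 466 = 2^1 · 233, so d = 233.
11^1 ≡ 11 (mod 467)
11^2 ≡ 11^2 = 121 ≡ 121 (mod 467)
11^4 ≡ 121^2 = 14641 ≡ 164 (mod 467)
11^8 ≡ 164^2 = 26896 ≡ 277 (mod 467)
11^16 ≡ 277^2 = 76729 ≡ 141 (mod 467)
11^32 ≡ 141^2 = 19881 ≡ 267 (mod 467)
11^64 ≡ 267^2 = 71289 ≡ 305 (mod 467)
11^128 ≡ 305^2 = 93025 ≡ 92 (mod 467)
233 = 128 + 64 + 32 + 8 + 1 in binary powers of 2.
So 11^233 ≡ 92 · 305 · 267 · 277 · 11 ≡ 466 (mod 467).
Since 11^d ≡ 466 (mod 467), base 11 does not prove 467 composite.

466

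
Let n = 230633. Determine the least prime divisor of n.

230633 is odd.
Digit sum 17, not divisible by 3.
Ends in 3: not divisible by 5.
7: 230633 = 7·32947 + 4
11: 230633 = 11·20966 + 7
13: 230633 = 13·17741

13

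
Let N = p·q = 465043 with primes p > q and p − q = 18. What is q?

Since p = q + 18, we have 465043 = q(q + 18), so q² + 18q − 465043 = 0.
Discriminant: 18² + 4·465043 = 324 + 1860172 = 1860496; √1860496 = 1364.
q = (−18 + 1364)/2 = 673, and p = q + 18 = 691.
Check: 673 · 691 = 465043.

673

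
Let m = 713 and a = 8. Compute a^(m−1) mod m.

8^1 ≡ 8 (mod 713)
8^2 ≡ 8^2 = 64 ≡ 64 (mod 713)
8^4 ≡ 64^2 = 4096 ≡ 531 (mod 713)
8^8 ≡ 531^2 = 281961 ≡ 326 (mod 713)
8^16 ≡ 326^2 = 106276 ≡ 39 (mod 713)
8^32 ≡ 39^2 = 1521 ≡ 95 (mod 713)
8^64 ≡ 95^2 = 9025 ≡ 469 (mod 713)
8^128 ≡ 469^2 = 219961 ≡ 357 (mod 713)
8^256 ≡ 357^2 = 127449 ≡ 535 (mod 713)
8^512 ≡ 535^2 = 286225 ≡ 312 (mod 713)
712 = 512 + 128 + 64 + 8 in binary powers of 2.
So 8^712 ≡ 312 · 357 · 469 · 326 ≡ 188 (mod 713).
Since 188 ≠ 1, base 8 is a Fermat witness: 713 is composite.

188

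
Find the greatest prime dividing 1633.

1633 = 23 · 71
71 is prime.
So 1633 = 23 · 71; the largest prime factor is 71.

71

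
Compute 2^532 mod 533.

406

2^1 ≡ 2 (mod 533)
2^2 ≡ 2^2 = 4 ≡ 4 (mod 533)
2^4 ≡ 4^2 = 16 ≡ 16 (mod 533)
2^8 ≡ 16^2 = 256 ≡ 256 (mod 533)
2^16 ≡ 256^2 = 65536 ≡ 510 (mod 533)
2^32 ≡ 510^2 = 260100 ≡ 529 (mod 533)
2^64 ≡ 529^2 = 279841 ≡ 16 (mod 533)
2^128 ≡ 16^2 = 256 ≡ 256 (mod 533)
2^256 ≡ 256^2 = 65536 ≡ 510 (mod 533)
2^512 ≡ 510^2 = 260100 ≡ 529 (mod 533)
532 = 512 + 16 + 4 in binary powers of 2.
So 2^532 ≡ 529 · 510 · 16 ≡ 406 (mod 533).
Since 406 ≠ 1, base 2 is a Fermat witness: 533 is composite.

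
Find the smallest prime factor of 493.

17

493 is odd.
Digit sum 16, not divisible by 3.
Ends in 3: not divisible by 5.
7: 493 = 7·70 + 3
11: 493 = 11·44 + 9
13: 493 = 13·37 + 12
17: 493 = 17·29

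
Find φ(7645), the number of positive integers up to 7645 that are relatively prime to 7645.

Factor: 7645 = 5 · 11 · 139.
φ(7645) = (5−1) · (11−1) · (139−1) = 4 · 10 · 138 = 5520.

5520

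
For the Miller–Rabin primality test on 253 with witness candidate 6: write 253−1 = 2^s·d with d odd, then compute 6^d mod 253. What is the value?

253 − 1 = 252 = 2^2 · 63, so d = 63.
6^1 ≡ 6 (mod 253)
6^2 ≡ 6^2 = 36 ≡ 36 (mod 253)
6^4 ≡ 36^2 = 1296 ≡ 31 (mod 253)
6^8 ≡ 31^2 = 961 ≡ 202 (mod 253)
6^16 ≡ 202^2 = 40804 ≡ 71 (mod 253)
6^32 ≡ 71^2 = 5041 ≡ 234 (mod 253)
63 = 32 + 16 + 8 + 4 + 2 + 1 in binary powers of 2.
So 6^63 ≡ 234 · 71 · 202 · 31 · 36 · 6 ≡ 18 (mod 253).
Squaring chain: 18 → 71; never reaches −1, so base 6 is a Miller–Rabin witness that 253 is composite.

18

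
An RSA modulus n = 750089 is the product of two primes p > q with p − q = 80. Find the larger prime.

907

Since p = q + 80, we have 750089 = q(q + 80), so q² + 80q − 750089 = 0.
Discriminant: 80² + 4·750089 = 6400 + 3000356 = 3006756; √3006756 = 1734.
q = (−80 + 1734)/2 = 827, and p = q + 80 = 907.
Check: 827 · 907 = 750089.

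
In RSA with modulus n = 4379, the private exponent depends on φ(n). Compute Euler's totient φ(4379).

4200

Factor: 4379 = 29 · 151.
φ(4379) = (29−1) · (151−1) = 28 · 150 = 4200.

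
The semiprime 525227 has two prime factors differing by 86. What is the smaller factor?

Since p = q + 86, we have 525227 = q(q + 86), so q² + 86q − 525227 = 0.
Discriminant: 86² + 4·525227 = 7396 + 2100908 = 2108304; √2108304 = 1452.
q = (−86 + 1452)/2 = 683, and p = q + 86 = 769.
Check: 683 · 769 = 525227.

683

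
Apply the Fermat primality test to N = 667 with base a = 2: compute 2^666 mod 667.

2^1 ≡ 2 (mod 667)
2^2 ≡ 2^2 = 4 ≡ 4 (mod 667)
2^4 ≡ 4^2 = 16 ≡ 16 (mod 667)
2^8 ≡ 16^2 = 256 ≡ 256 (mod 667)
2^16 ≡ 256^2 = 65536 ≡ 170 (mod 667)
2^32 ≡ 170^2 = 28900 ≡ 219 (mod 667)
2^64 ≡ 219^2 = 47961 ≡ 604 (mod 667)
2^128 ≡ 604^2 = 364816 ≡ 634 (mod 667)
2^256 ≡ 634^2 = 401956 ≡ 422 (mod 667)
2^512 ≡ 422^2 = 178084 ≡ 662 (mod 667)
666 = 512 + 128 + 16 + 8 + 2 in binary powers of 2.
So 2^666 ≡ 662 · 634 · 170 · 256 · 4 ≡ 179 (mod 667).
Since 179 ≠ 1, base 2 is a Fermat witness: 667 is composite.

179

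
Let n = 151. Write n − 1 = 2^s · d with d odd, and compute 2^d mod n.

1

151 − 1 = 150 = 2^1 · 75, so d = 75.
2^1 ≡ 2 (mod 151)
2^2 ≡ 2^2 = 4 ≡ 4 (mod 151)
2^4 ≡ 4^2 = 16 ≡ 16 (mod 151)
2^8 ≡ 16^2 = 256 ≡ 105 (mod 151)
2^16 ≡ 105^2 = 11025 ≡ 2 (mod 151)
2^32 ≡ 2^2 = 4 ≡ 4 (mod 151)
2^64 ≡ 4^2 = 16 ≡ 16 (mod 151)
75 = 64 + 8 + 2 + 1 in binary powers of 2.
So 2^75 ≡ 16 · 105 · 4 · 2 ≡ 1 (mod 151).
Since 2^d ≡ 1 (mod 151), base 2 does not prove 151 composite.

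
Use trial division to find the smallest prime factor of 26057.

26057 is odd.
Digit sum 20, not divisible by 3.
Ends in 7: not divisible by 5.
7: 26057 = 7·3722 + 3
11: 26057 = 11·2368 + 9
13: 26057 = 13·2004 + 5
17: 26057 = 17·1532 + 13
19: 26057 = 19·1371 + 8
23: 26057 = 23·1132 + 21
29: 26057 = 29·898 + 15
31: 26057 = 31·840 + 17
37: 26057 = 37·704 + 9
41: 26057 = 41·635 + 22
43: 26057 = 43·605 + 42
47: 26057 = 47·554 + 19
53: 26057 = 53·491 + 34
59: 26057 = 59·441 + 38
61: 26057 = 61·427 + 10
67: 26057 = 67·388 + 61
71: 26057 = 71·367

71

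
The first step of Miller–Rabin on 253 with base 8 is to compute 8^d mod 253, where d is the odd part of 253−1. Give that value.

253 − 1 = 252 = 2^2 · 63, so d = 63.
8^1 ≡ 8 (mod 253)
8^2 ≡ 8^2 = 64 ≡ 64 (mod 253)
8^4 ≡ 64^2 = 4096 ≡ 48 (mod 253)
8^8 ≡ 48^2 = 2304 ≡ 27 (mod 253)
8^16 ≡ 27^2 = 729 ≡ 223 (mod 253)
8^32 ≡ 223^2 = 49729 ≡ 141 (mod 253)
63 = 32 + 16 + 8 + 4 + 2 + 1 in binary powers of 2.
So 8^63 ≡ 141 · 223 · 27 · 48 · 64 · 8 ≡ 50 (mod 253).
Squaring chain: 50 → 223; never reaches −1, so base 8 is a Miller–Rabin witness that 253 is composite.

50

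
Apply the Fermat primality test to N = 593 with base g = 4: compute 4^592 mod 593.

4^1 ≡ 4 (mod 593)
4^2 ≡ 4^2 = 16 ≡ 16 (mod 593)
4^4 ≡ 16^2 = 256 ≡ 256 (mod 593)
4^8 ≡ 256^2 = 65536 ≡ 306 (mod 593)
4^16 ≡ 306^2 = 93636 ≡ 535 (mod 593)
4^32 ≡ 535^2 = 286225 ≡ 399 (mod 593)
4^64 ≡ 399^2 = 159201 ≡ 277 (mod 593)
4^128 ≡ 277^2 = 76729 ≡ 232 (mod 593)
4^256 ≡ 232^2 = 53824 ≡ 454 (mod 593)
4^512 ≡ 454^2 = 206116 ≡ 345 (mod 593)
592 = 512 + 64 + 16 in binary powers of 2.
So 4^592 ≡ 345 · 277 · 535 ≡ 1 (mod 593).
Since the result is 1, base 4 gives no evidence that 593 is composite.

1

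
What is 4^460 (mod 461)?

1

4^1 ≡ 4 (mod 461)
4^2 ≡ 4^2 = 16 ≡ 16 (mod 461)
4^4 ≡ 16^2 = 256 ≡ 256 (mod 461)
4^8 ≡ 256^2 = 65536 ≡ 74 (mod 461)
4^16 ≡ 74^2 = 5476 ≡ 405 (mod 461)
4^32 ≡ 405^2 = 164025 ≡ 370 (mod 461)
4^64 ≡ 370^2 = 136900 ≡ 444 (mod 461)
4^128 ≡ 444^2 = 197136 ≡ 289 (mod 461)
4^256 ≡ 289^2 = 83521 ≡ 80 (mod 461)
460 = 256 + 128 + 64 + 8 + 4 in binary powers of 2.
So 4^460 ≡ 80 · 289 · 444 · 74 · 256 ≡ 1 (mod 461).
Since the result is 1, base 4 gives no evidence that 461 is composite.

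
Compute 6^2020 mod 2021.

1511

6^1 ≡ 6 (mod 2021)
6^2 ≡ 6^2 = 36 ≡ 36 (mod 2021)
6^4 ≡ 36^2 = 1296 ≡ 1296 (mod 2021)
6^8 ≡ 1296^2 = 1679616 ≡ 165 (mod 2021)
6^16 ≡ 165^2 = 27225 ≡ 952 (mod 2021)
6^32 ≡ 952^2 = 906304 ≡ 896 (mod 2021)
6^64 ≡ 896^2 = 802816 ≡ 479 (mod 2021)
6^128 ≡ 479^2 = 229441 ≡ 1068 (mod 2021)
6^256 ≡ 1068^2 = 1140624 ≡ 780 (mod 2021)
6^512 ≡ 780^2 = 608400 ≡ 79 (mod 2021)
6^1024 ≡ 79^2 = 6241 ≡ 178 (mod 2021)
2020 = 1024 + 512 + 256 + 128 + 64 + 32 + 4 in binary powers of 2.
So 6^2020 ≡ 178 · 79 · 780 · 1068 · 479 · 896 · 1296 ≡ 1511 (mod 2021).
Since 1511 ≠ 1, base 6 is a Fermat witness: 2021 is composite.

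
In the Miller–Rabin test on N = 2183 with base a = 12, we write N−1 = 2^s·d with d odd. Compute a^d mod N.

2183 − 1 = 2182 = 2^1 · 1091, so d = 1091.
12^1 ≡ 12 (mod 2183)
12^2 ≡ 12^2 = 144 ≡ 144 (mod 2183)
12^4 ≡ 144^2 = 20736 ≡ 1089 (mod 2183)
12^8 ≡ 1089^2 = 1185921 ≡ 552 (mod 2183)
12^16 ≡ 552^2 = 304704 ≡ 1267 (mod 2183)
12^32 ≡ 1267^2 = 1605289 ≡ 784 (mod 2183)
12^64 ≡ 784^2 = 614656 ≡ 1233 (mod 2183)
12^128 ≡ 1233^2 = 1520289 ≡ 921 (mod 2183)
12^256 ≡ 921^2 = 848241 ≡ 1237 (mod 2183)
12^512 ≡ 1237^2 = 1530169 ≡ 2069 (mod 2183)
12^1024 ≡ 2069^2 = 4280761 ≡ 2081 (mod 2183)
1091 = 1024 + 64 + 2 + 1 in binary powers of 2.
So 12^1091 ≡ 2081 · 1233 · 144 · 12 ≡ 551 (mod 2183).
Squaring chain: 551; never reaches −1, so base 12 is a Miller–Rabin witness that 2183 is composite.

551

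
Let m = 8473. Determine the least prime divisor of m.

37

8473 is odd.
Digit sum 22, not divisible by 3.
Ends in 3: not divisible by 5.
7: 8473 = 7·1210 + 3
11: 8473 = 11·770 + 3
13: 8473 = 13·651 + 10
17: 8473 = 17·498 + 7
19: 8473 = 19·445 + 18
23: 8473 = 23·368 + 9
29: 8473 = 29·292 + 5
31: 8473 = 31·273 + 10
37: 8473 = 37·229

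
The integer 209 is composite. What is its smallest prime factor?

11

209 is odd.
Digit sum 11, not divisible by 3.
Ends in 9: not divisible by 5.
7: 209 = 7·29 + 6
11: 209 = 11·19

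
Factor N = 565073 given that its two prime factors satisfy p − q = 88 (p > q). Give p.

797

Since p = q + 88, we have 565073 = q(q + 88), so q² + 88q − 565073 = 0.
Discriminant: 88² + 4·565073 = 7744 + 2260292 = 2268036; √2268036 = 1506.
q = (−88 + 1506)/2 = 709, and p = q + 88 = 797.
Check: 709 · 797 = 565073.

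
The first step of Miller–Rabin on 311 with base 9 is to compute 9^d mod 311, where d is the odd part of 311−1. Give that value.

311 − 1 = 310 = 2^1 · 155, so d = 155.
9^1 ≡ 9 (mod 311)
9^2 ≡ 9^2 = 81 ≡ 81 (mod 311)
9^4 ≡ 81^2 = 6561 ≡ 30 (mod 311)
9^8 ≡ 30^2 = 900 ≡ 278 (mod 311)
9^16 ≡ 278^2 = 77284 ≡ 156 (mod 311)
9^32 ≡ 156^2 = 24336 ≡ 78 (mod 311)
9^64 ≡ 78^2 = 6084 ≡ 175 (mod 311)
9^128 ≡ 175^2 = 30625 ≡ 147 (mod 311)
155 = 128 + 16 + 8 + 2 + 1 in binary powers of 2.
So 9^155 ≡ 147 · 156 · 278 · 81 · 9 ≡ 1 (mod 311).
Since 9^d ≡ 1 (mod 311), base 9 does not prove 311 composite.

1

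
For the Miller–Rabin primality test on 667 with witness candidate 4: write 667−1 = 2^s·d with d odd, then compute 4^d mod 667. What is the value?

667 − 1 = 666 = 2^1 · 333, so d = 333.
4^1 ≡ 4 (mod 667)
4^2 ≡ 4^2 = 16 ≡ 16 (mod 667)
4^4 ≡ 16^2 = 256 ≡ 256 (mod 667)
4^8 ≡ 256^2 = 65536 ≡ 170 (mod 667)
4^16 ≡ 170^2 = 28900 ≡ 219 (mod 667)
4^32 ≡ 219^2 = 47961 ≡ 604 (mod 667)
4^64 ≡ 604^2 = 364816 ≡ 634 (mod 667)
4^128 ≡ 634^2 = 401956 ≡ 422 (mod 667)
4^256 ≡ 422^2 = 178084 ≡ 662 (mod 667)
333 = 256 + 64 + 8 + 4 + 1 in binary powers of 2.
So 4^333 ≡ 662 · 634 · 170 · 256 · 4 ≡ 179 (mod 667).
Squaring chain: 179; never reaches −1, so base 4 is a Miller–Rabin witness that 667 is composite.

179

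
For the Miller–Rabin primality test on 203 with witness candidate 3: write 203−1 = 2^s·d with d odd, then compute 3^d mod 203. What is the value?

89

203 − 1 = 202 = 2^1 · 101, so d = 101.
3^1 ≡ 3 (mod 203)
3^2 ≡ 3^2 = 9 ≡ 9 (mod 203)
3^4 ≡ 9^2 = 81 ≡ 81 (mod 203)
3^8 ≡ 81^2 = 6561 ≡ 65 (mod 203)
3^16 ≡ 65^2 = 4225 ≡ 165 (mod 203)
3^32 ≡ 165^2 = 27225 ≡ 23 (mod 203)
3^64 ≡ 23^2 = 529 ≡ 123 (mod 203)
101 = 64 + 32 + 4 + 1 in binary powers of 2.
So 3^101 ≡ 123 · 23 · 81 · 3 ≡ 89 (mod 203).
Squaring chain: 89; never reaches −1, so base 3 is a Miller–Rabin witness that 203 is composite.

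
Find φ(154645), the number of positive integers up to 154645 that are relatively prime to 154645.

Factor: 154645 = 5 · 157 · 197.
φ(154645) = (5−1) · (157−1) · (197−1) = 4 · 156 · 196 = 122304.

122304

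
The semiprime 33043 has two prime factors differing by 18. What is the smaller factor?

173

Since p = q + 18, we have 33043 = q(q + 18), so q² + 18q − 33043 = 0.
Discriminant: 18² + 4·33043 = 324 + 132172 = 132496; √132496 = 364.
q = (−18 + 364)/2 = 173, and p = q + 18 = 191.
Check: 173 · 191 = 33043.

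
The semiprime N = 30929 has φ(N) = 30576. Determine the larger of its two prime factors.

φ(n) = (p−1)(q−1) = n − (p+q) + 1, so p + q = 30929 − 30576 + 1 = 354.
p and q are the roots of t² − 354t + 30929 = 0.
Discriminant: 354² − 4·30929 = 125316 − 123716 = 1600; √1600 = 40.
q = (354 − 40)/2 = 157, p = (354 + 40)/2 = 197.
Check: 157 · 197 = 30929.

197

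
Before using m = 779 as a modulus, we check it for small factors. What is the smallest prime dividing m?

19

779 is odd.
Digit sum 23, not divisible by 3.
Ends in 9: not divisible by 5.
7: 779 = 7·111 + 2
11: 779 = 11·70 + 9
13: 779 = 13·59 + 12
17: 779 = 17·45 + 14
19: 779 = 19·41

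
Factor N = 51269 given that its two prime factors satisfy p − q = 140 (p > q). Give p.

Since p = q + 140, we have 51269 = q(q + 140), so q² + 140q − 51269 = 0.
Discriminant: 140² + 4·51269 = 19600 + 205076 = 224676; √224676 = 474.
q = (−140 + 474)/2 = 167, and p = q + 140 = 307.
Check: 167 · 307 = 51269.

307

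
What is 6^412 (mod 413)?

400

6^1 ≡ 6 (mod 413)
6^2 ≡ 6^2 = 36 ≡ 36 (mod 413)
6^4 ≡ 36^2 = 1296 ≡ 57 (mod 413)
6^8 ≡ 57^2 = 3249 ≡ 358 (mod 413)
6^16 ≡ 358^2 = 128164 ≡ 134 (mod 413)
6^32 ≡ 134^2 = 17956 ≡ 197 (mod 413)
6^64 ≡ 197^2 = 38809 ≡ 400 (mod 413)
6^128 ≡ 400^2 = 160000 ≡ 169 (mod 413)
6^256 ≡ 169^2 = 28561 ≡ 64 (mod 413)
412 = 256 + 128 + 16 + 8 + 4 in binary powers of 2.
So 6^412 ≡ 64 · 169 · 134 · 358 · 57 ≡ 400 (mod 413).
Since 400 ≠ 1, base 6 is a Fermat witness: 413 is composite.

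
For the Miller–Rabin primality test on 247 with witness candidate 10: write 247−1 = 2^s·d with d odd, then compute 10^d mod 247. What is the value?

103

247 − 1 = 246 = 2^1 · 123, so d = 123.
10^1 ≡ 10 (mod 247)
10^2 ≡ 10^2 = 100 ≡ 100 (mod 247)
10^4 ≡ 100^2 = 10000 ≡ 120 (mod 247)
10^8 ≡ 120^2 = 14400 ≡ 74 (mod 247)
10^16 ≡ 74^2 = 5476 ≡ 42 (mod 247)
10^32 ≡ 42^2 = 1764 ≡ 35 (mod 247)
10^64 ≡ 35^2 = 1225 ≡ 237 (mod 247)
123 = 64 + 32 + 16 + 8 + 2 + 1 in binary powers of 2.
So 10^123 ≡ 237 · 35 · 42 · 74 · 100 · 10 ≡ 103 (mod 247).
Squaring chain: 103; never reaches −1, so base 10 is a Miller–Rabin witness that 247 is composite.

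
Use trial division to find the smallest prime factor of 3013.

23

3013 is odd.
Digit sum 7, not divisible by 3.
Ends in 3: not divisible by 5.
7: 3013 = 7·430 + 3
11: 3013 = 11·273 + 10
13: 3013 = 13·231 + 10
17: 3013 = 17·177 + 4
19: 3013 = 19·158 + 11
23: 3013 = 23·131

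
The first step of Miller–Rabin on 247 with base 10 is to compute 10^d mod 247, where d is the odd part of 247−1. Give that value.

103

247 − 1 = 246 = 2^1 · 123, so d = 123.
10^1 ≡ 10 (mod 247)
10^2 ≡ 10^2 = 100 ≡ 100 (mod 247)
10^4 ≡ 100^2 = 10000 ≡ 120 (mod 247)
10^8 ≡ 120^2 = 14400 ≡ 74 (mod 247)
10^16 ≡ 74^2 = 5476 ≡ 42 (mod 247)
10^32 ≡ 42^2 = 1764 ≡ 35 (mod 247)
10^64 ≡ 35^2 = 1225 ≡ 237 (mod 247)
123 = 64 + 32 + 16 + 8 + 2 + 1 in binary powers of 2.
So 10^123 ≡ 237 · 35 · 42 · 74 · 100 · 10 ≡ 103 (mod 247).
Squaring chain: 103; never reaches −1, so base 10 is a Miller–Rabin witness that 247 is composite.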